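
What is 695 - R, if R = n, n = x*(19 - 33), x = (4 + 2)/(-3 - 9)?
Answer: 688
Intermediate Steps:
x = -½ (x = 6/(-12) = 6*(-1/12) = -½ ≈ -0.50000)
n = 7 (n = -(19 - 33)/2 = -½*(-14) = 7)
R = 7
695 - R = 695 - 1*7 = 695 - 7 = 688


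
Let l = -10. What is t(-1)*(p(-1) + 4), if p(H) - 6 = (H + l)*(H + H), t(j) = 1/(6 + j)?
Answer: 32/5 ≈ 6.4000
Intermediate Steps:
p(H) = 6 + 2*H*(-10 + H) (p(H) = 6 + (H - 10)*(H + H) = 6 + (-10 + H)*(2*H) = 6 + 2*H*(-10 + H))
t(-1)*(p(-1) + 4) = ((6 - 20*(-1) + 2*(-1)²) + 4)/(6 - 1) = ((6 + 20 + 2*1) + 4)/5 = ((6 + 20 + 2) + 4)/5 = (28 + 4)/5 = (⅕)*32 = 32/5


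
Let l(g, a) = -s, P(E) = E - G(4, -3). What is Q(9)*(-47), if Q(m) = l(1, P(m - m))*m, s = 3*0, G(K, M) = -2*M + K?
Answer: 0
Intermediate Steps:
G(K, M) = K - 2*M
s = 0
P(E) = -10 + E (P(E) = E - (4 - 2*(-3)) = E - (4 + 6) = E - 1*10 = E - 10 = -10 + E)
l(g, a) = 0 (l(g, a) = -1*0 = 0)
Q(m) = 0 (Q(m) = 0*m = 0)
Q(9)*(-47) = 0*(-47) = 0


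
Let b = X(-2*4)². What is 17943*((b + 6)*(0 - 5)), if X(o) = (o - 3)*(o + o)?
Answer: -2779550130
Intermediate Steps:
X(o) = 2*o*(-3 + o) (X(o) = (-3 + o)*(2*o) = 2*o*(-3 + o))
b = 30976 (b = (2*(-2*4)*(-3 - 2*4))² = (2*(-8)*(-3 - 8))² = (2*(-8)*(-11))² = 176² = 30976)
17943*((b + 6)*(0 - 5)) = 17943*((30976 + 6)*(0 - 5)) = 17943*(30982*(-5)) = 17943*(-154910) = -2779550130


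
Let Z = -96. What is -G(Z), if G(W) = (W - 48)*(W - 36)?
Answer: -19008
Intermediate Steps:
G(W) = (-48 + W)*(-36 + W)
-G(Z) = -(1728 + (-96)² - 84*(-96)) = -(1728 + 9216 + 8064) = -1*19008 = -19008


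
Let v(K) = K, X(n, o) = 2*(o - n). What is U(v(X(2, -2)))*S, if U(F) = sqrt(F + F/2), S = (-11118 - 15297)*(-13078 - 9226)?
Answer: 1178320320*I*sqrt(3) ≈ 2.0409e+9*I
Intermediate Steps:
X(n, o) = -2*n + 2*o
S = 589160160 (S = -26415*(-22304) = 589160160)
U(F) = sqrt(6)*sqrt(F)/2 (U(F) = sqrt(F + F*(1/2)) = sqrt(F + F/2) = sqrt(3*F/2) = sqrt(6)*sqrt(F)/2)
U(v(X(2, -2)))*S = (sqrt(6)*sqrt(-2*2 + 2*(-2))/2)*589160160 = (sqrt(6)*sqrt(-4 - 4)/2)*589160160 = (sqrt(6)*sqrt(-8)/2)*589160160 = (sqrt(6)*(2*I*sqrt(2))/2)*589160160 = (2*I*sqrt(3))*589160160 = 1178320320*I*sqrt(3)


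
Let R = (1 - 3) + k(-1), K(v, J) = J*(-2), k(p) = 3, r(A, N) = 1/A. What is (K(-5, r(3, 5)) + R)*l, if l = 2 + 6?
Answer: 8/3 ≈ 2.6667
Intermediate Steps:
K(v, J) = -2*J
l = 8
R = 1 (R = (1 - 3) + 3 = -2 + 3 = 1)
(K(-5, r(3, 5)) + R)*l = (-2/3 + 1)*8 = (1/3)*8 = 8/3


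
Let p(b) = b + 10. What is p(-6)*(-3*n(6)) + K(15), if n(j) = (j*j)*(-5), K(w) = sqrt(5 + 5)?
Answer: 2160 + sqrt(10) ≈ 2163.2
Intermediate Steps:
K(w) = sqrt(10)
p(b) = 10 + b
n(j) = -5*j**2 (n(j) = j**2*(-5) = -5*j**2)
p(-6)*(-3*n(6)) + K(15) = (10 - 6)*(-(-15)*6**2) + sqrt(10) = 4*(-(-15)*36) + sqrt(10) = 4*(-3*(-180)) + sqrt(10) = 4*540 + sqrt(10) = 2160 + sqrt(10)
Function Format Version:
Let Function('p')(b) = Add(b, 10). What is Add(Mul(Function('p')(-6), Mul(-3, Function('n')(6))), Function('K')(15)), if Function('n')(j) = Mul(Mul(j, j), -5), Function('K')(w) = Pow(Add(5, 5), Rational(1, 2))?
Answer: Add(2160, Pow(10, Rational(1, 2))) ≈ 2163.2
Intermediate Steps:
Function('K')(w) = Pow(10, Rational(1, 2))
Function('p')(b) = Add(10, b)
Function('n')(j) = Mul(-5, Pow(j, 2)) (Function('n')(j) = Mul(Pow(j, 2), -5) = Mul(-5, Pow(j, 2)))
Add(Mul(Function('p')(-6), Mul(-3, Function('n')(6))), Function('K')(15)) = Add(Mul(Add(10, -6), Mul(-3, Mul(-5, Pow(6, 2)))), Pow(10, Rational(1, 2))) = Add(Mul(4, Mul(-3, Mul(-5, 36))), Pow(10, Rational(1, 2))) = Add(Mul(4, Mul(-3, -180)), Pow(10, Rational(1, 2))) = Add(Mul(4, 540), Pow(10, Rational(1, 2))) = Add(2160, Pow(10, Rational(1, 2)))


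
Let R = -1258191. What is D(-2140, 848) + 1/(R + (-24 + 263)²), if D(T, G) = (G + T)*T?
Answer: 3320814421599/1201070 ≈ 2.7649e+6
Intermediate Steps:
D(T, G) = T*(G + T)
D(-2140, 848) + 1/(R + (-24 + 263)²) = -2140*(848 - 2140) + 1/(-1258191 + (-24 + 263)²) = -2140*(-1292) + 1/(-1258191 + 239²) = 2764880 + 1/(-1258191 + 57121) = 2764880 + 1/(-1201070) = 2764880 - 1/1201070 = 3320814421599/1201070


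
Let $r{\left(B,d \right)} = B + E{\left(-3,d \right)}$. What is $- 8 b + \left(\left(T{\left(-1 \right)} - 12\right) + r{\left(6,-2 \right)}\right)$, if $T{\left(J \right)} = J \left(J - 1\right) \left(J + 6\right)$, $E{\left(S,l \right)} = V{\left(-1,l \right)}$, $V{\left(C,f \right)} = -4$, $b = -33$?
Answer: $264$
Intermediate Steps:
$E{\left(S,l \right)} = -4$
$r{\left(B,d \right)} = -4 + B$ ($r{\left(B,d \right)} = B - 4 = -4 + B$)
$T{\left(J \right)} = J \left(-1 + J\right) \left(6 + J\right)$
$- 8 b + \left(\left(T{\left(-1 \right)} - 12\right) + r{\left(6,-2 \right)}\right) = \left(-8\right) \left(-33\right) + \left(\left(- (-6 + \left(-1\right)^{2} + 5 \left(-1\right)) - 12\right) + \left(-4 + 6\right)\right) = 264 + \left(\left(- (-6 + 1 - 5) - 12\right) + 2\right) = 264 + \left(\left(\left(-1\right) \left(-10\right) - 12\right) + 2\right) = 264 + \left(\left(10 - 12\right) + 2\right) = 264 + \left(-2 + 2\right) = 264 + 0 = 264$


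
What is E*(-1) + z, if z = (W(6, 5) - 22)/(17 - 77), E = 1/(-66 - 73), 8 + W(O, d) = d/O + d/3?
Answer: 1553/3336 ≈ 0.46553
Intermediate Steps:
W(O, d) = -8 + d/3 + d/O (W(O, d) = -8 + (d/O + d/3) = -8 + (d/3 + d/O) = -8 + d/3 + d/O)
E = -1/139 (E = 1/(-139) = -1/139 ≈ -0.0071942)
z = 11/24 (z = ((-8 + (1/3)*5 + 5/6) - 22)/(17 - 77) = ((-8 + 5/3 + 5*(1/6)) - 22)/(-60) = ((-8 + 5/3 + 5/6) - 22)*(-1/60) = (-11/2 - 22)*(-1/60) = -55/2*(-1/60) = 11/24 ≈ 0.45833)
E*(-1) + z = -1/139*(-1) + 11/24 = 1/139 + 11/24 = 1553/3336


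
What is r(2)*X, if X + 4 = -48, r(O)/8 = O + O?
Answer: -1664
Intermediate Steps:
r(O) = 16*O (r(O) = 8*(O + O) = 8*(2*O) = 16*O)
X = -52 (X = -4 - 48 = -52)
r(2)*X = (16*2)*(-52) = 32*(-52) = -1664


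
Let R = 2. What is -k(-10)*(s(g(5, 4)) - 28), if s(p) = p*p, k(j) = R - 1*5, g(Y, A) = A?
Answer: -36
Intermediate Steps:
k(j) = -3 (k(j) = 2 - 1*5 = 2 - 5 = -3)
s(p) = p²
-k(-10)*(s(g(5, 4)) - 28) = -(-3)*(4² - 28) = -(-3)*(16 - 28) = -(-3)*(-12) = -1*36 = -36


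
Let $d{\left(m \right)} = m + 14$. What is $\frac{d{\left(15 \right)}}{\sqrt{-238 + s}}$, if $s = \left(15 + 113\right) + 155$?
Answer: $\frac{29 \sqrt{5}}{15} \approx 4.3231$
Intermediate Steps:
$d{\left(m \right)} = 14 + m$
$s = 283$ ($s = 128 + 155 = 283$)
$\frac{d{\left(15 \right)}}{\sqrt{-238 + s}} = \frac{14 + 15}{\sqrt{-238 + 283}} = \frac{29}{\sqrt{45}} = \frac{29}{3 \sqrt{5}} = 29 \frac{\sqrt{5}}{15} = \frac{29 \sqrt{5}}{15}$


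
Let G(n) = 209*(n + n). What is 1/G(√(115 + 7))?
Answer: √122/50996 ≈ 0.00021659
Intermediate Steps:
G(n) = 418*n (G(n) = 209*(2*n) = 418*n)
1/G(√(115 + 7)) = 1/(418*√(115 + 7)) = 1/(418*√122) = √122/50996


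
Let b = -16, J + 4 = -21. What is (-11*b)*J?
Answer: -4400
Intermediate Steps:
J = -25 (J = -4 - 21 = -25)
(-11*b)*J = -11*(-16)*(-25) = 176*(-25) = -4400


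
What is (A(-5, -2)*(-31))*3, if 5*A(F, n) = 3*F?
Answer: 279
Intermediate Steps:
A(F, n) = 3*F/5 (A(F, n) = (3*F)/5 = 3*F/5)
(A(-5, -2)*(-31))*3 = (((3/5)*(-5))*(-31))*3 = -3*(-31)*3 = 93*3 = 279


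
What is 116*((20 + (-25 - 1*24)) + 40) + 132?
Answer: 1408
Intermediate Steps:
116*((20 + (-25 - 1*24)) + 40) + 132 = 116*((20 + (-25 - 24)) + 40) + 132 = 116*((20 - 49) + 40) + 132 = 116*(-29 + 40) + 132 = 116*11 + 132 = 1276 + 132 = 1408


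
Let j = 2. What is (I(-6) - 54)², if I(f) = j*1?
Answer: 2704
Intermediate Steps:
I(f) = 2 (I(f) = 2*1 = 2)
(I(-6) - 54)² = (2 - 54)² = (-52)² = 2704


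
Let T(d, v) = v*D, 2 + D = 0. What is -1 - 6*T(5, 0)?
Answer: -1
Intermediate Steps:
D = -2 (D = -2 + 0 = -2)
T(d, v) = -2*v (T(d, v) = v*(-2) = -2*v)
-1 - 6*T(5, 0) = -1 - (-12)*0 = -1 - 6*0 = -1 + 0 = -1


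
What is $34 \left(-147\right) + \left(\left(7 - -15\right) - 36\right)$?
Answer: $-5012$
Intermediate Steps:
$34 \left(-147\right) + \left(\left(7 - -15\right) - 36\right) = -4998 + \left(\left(7 + 15\right) - 36\right) = -4998 + \left(22 - 36\right) = -4998 - 14 = -5012$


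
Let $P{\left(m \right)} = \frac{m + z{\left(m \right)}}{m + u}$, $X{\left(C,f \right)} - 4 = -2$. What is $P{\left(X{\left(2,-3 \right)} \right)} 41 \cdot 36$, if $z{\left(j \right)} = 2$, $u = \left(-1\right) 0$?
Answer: $2952$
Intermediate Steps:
$X{\left(C,f \right)} = 2$ ($X{\left(C,f \right)} = 4 - 2 = 2$)
$u = 0$
$P{\left(m \right)} = \frac{2 + m}{m}$ ($P{\left(m \right)} = \frac{m + 2}{m + 0} = \frac{2 + m}{m}$)
$P{\left(X{\left(2,-3 \right)} \right)} 41 \cdot 36 = \frac{2 + 2}{2} \cdot 41 \cdot 36 = \frac{1}{2} \cdot 4 \cdot 41 \cdot 36 = 2 \cdot 41 \cdot 36 = 82 \cdot 36 = 2952$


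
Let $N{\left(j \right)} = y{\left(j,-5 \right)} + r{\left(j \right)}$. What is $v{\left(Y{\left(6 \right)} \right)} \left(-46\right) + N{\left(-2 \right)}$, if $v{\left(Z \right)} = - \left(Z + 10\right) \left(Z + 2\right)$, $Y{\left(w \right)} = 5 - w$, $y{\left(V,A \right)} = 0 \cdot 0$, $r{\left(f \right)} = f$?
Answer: $412$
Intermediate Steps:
$y{\left(V,A \right)} = 0$
$N{\left(j \right)} = j$ ($N{\left(j \right)} = 0 + j = j$)
$v{\left(Z \right)} = - \left(2 + Z\right) \left(10 + Z\right)$ ($v{\left(Z \right)} = - \left(10 + Z\right) \left(2 + Z\right) = - \left(2 + Z\right) \left(10 + Z\right)$)
$v{\left(Y{\left(6 \right)} \right)} \left(-46\right) + N{\left(-2 \right)} = \left(-20 - \left(5 - 6\right)^{2} - 12 \left(5 - 6\right)\right) \left(-46\right) - 2 = \left(-20 - \left(-1\right)^{2} - -12\right) \left(-46\right) - 2 = \left(-20 - 1 + 12\right) \left(-46\right) - 2 = \left(-9\right) \left(-46\right) - 2 = 414 - 2 = 412$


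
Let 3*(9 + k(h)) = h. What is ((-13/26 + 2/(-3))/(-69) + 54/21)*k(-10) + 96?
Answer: 557087/8694 ≈ 64.077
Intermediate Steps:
k(h) = -9 + h/3
((-13/26 + 2/(-3))/(-69) + 54/21)*k(-10) + 96 = ((-13/26 + 2/(-3))/(-69) + 54/21)*(-9 + (⅓)*(-10)) + 96 = ((-13*1/26 + 2*(-⅓))*(-1/69) + 54*(1/21))*(-9 - 10/3) + 96 = ((-½ - ⅔)*(-1/69) + 18/7)*(-37/3) + 96 = (-7/6*(-1/69) + 18/7)*(-37/3) + 96 = (7/414 + 18/7)*(-37/3) + 96 = (7501/2898)*(-37/3) + 96 = -277537/8694 + 96 = 557087/8694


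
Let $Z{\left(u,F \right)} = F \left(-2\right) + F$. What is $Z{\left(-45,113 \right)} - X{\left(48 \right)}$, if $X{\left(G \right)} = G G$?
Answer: $-2417$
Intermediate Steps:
$Z{\left(u,F \right)} = - F$ ($Z{\left(u,F \right)} = - 2 F + F = - F$)
$X{\left(G \right)} = G^{2}$
$Z{\left(-45,113 \right)} - X{\left(48 \right)} = \left(-1\right) 113 - 48^{2} = -113 - 2304 = -2417$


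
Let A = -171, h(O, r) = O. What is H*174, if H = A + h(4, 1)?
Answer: -29058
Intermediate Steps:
H = -167 (H = -171 + 4 = -167)
H*174 = -167*174 = -29058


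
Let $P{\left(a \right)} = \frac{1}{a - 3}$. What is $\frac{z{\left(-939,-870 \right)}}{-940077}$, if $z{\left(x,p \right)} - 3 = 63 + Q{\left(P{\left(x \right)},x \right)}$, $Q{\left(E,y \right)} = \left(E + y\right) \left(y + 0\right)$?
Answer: $- \frac{276881431}{295184178} \approx -0.938$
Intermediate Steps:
$P{\left(a \right)} = \frac{1}{-3 + a}$
$Q{\left(E,y \right)} = y \left(E + y\right)$ ($Q{\left(E,y \right)} = \left(E + y\right) y = y \left(E + y\right)$)
$z{\left(x,p \right)} = 66 + x \left(x + \frac{1}{-3 + x}\right)$ ($z{\left(x,p \right)} = 3 + \left(63 + x \left(\frac{1}{-3 + x} + x\right)\right) = 3 + \left(63 + x \left(x + \frac{1}{-3 + x}\right)\right) = 66 + x \left(x + \frac{1}{-3 + x}\right)$)
$\frac{z{\left(-939,-870 \right)}}{-940077} = \frac{66 - 939 \left(-939 + \frac{1}{-3 - 939}\right)}{-940077} = \left(66 - 939 \left(-939 + \frac{1}{-942}\right)\right) \left(- \frac{1}{940077}\right) = \left(66 - 939 \left(-939 - \frac{1}{942}\right)\right) \left(- \frac{1}{940077}\right) = \left(66 - - \frac{276860707}{314}\right) \left(- \frac{1}{940077}\right) = \left(66 + \frac{276860707}{314}\right) \left(- \frac{1}{940077}\right) = \frac{276881431}{314} \left(- \frac{1}{940077}\right) = - \frac{276881431}{295184178}$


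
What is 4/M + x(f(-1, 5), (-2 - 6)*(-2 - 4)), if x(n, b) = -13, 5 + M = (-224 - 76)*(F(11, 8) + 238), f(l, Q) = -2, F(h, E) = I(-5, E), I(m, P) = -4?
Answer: -912669/70205 ≈ -13.000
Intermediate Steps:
F(h, E) = -4
M = -70205 (M = -5 + (-224 - 76)*(-4 + 238) = -5 - 300*234 = -5 - 70200 = -70205)
4/M + x(f(-1, 5), (-2 - 6)*(-2 - 4)) = 4/(-70205) - 13 = 4*(-1/70205) - 13 = -4/70205 - 13 = -912669/70205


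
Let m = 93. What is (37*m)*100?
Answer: 344100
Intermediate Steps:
(37*m)*100 = (37*93)*100 = 3441*100 = 344100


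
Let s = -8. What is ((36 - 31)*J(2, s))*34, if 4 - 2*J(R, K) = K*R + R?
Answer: 1530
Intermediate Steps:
J(R, K) = 2 - R/2 - K*R/2 (J(R, K) = 2 - (K*R + R)/2 = 2 - (R + K*R)/2 = 2 + (-R/2 - K*R/2) = 2 - R/2 - K*R/2)
((36 - 31)*J(2, s))*34 = ((36 - 31)*(2 - ½*2 - ½*(-8)*2))*34 = (5*(2 - 1 + 8))*34 = (5*9)*34 = 45*34 = 1530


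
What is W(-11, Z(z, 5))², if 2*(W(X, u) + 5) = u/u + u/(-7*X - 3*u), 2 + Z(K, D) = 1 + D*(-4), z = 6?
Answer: 33489/1600 ≈ 20.931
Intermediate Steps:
Z(K, D) = -1 - 4*D (Z(K, D) = -2 + (1 + D*(-4)) = -2 + (1 - 4*D) = -1 - 4*D)
W(X, u) = -9/2 + u/(2*(-7*X - 3*u)) (W(X, u) = -5 + (u/u + u/(-7*X - 3*u))/2 = -5 + (1 + u/(-7*X - 3*u))/2 = -5 + (½ + u/(2*(-7*X - 3*u))) = -9/2 + u/(2*(-7*X - 3*u)))
W(-11, Z(z, 5))² = (7*(-9*(-11) - 4*(-1 - 4*5))/(2*(3*(-1 - 4*5) + 7*(-11))))² = (7*(99 - 4*(-1 - 20))/(2*(3*(-1 - 20) - 77)))² = (7*(99 - 4*(-21))/(2*(3*(-21) - 77)))² = (7*(99 + 84)/(2*(-63 - 77)))² = ((7/2)*183/(-140))² = ((7/2)*(-1/140)*183)² = (-183/40)² = 33489/1600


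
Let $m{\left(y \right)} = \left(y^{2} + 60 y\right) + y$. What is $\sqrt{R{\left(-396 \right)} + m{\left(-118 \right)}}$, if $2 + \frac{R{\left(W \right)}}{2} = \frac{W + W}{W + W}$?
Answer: $82$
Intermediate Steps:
$m{\left(y \right)} = y^{2} + 61 y$
$R{\left(W \right)} = -2$ ($R{\left(W \right)} = -4 + 2 \frac{W + W}{W + W} = -4 + 2 \frac{2 W}{2 W} = -4 + 2 \cdot 2 W \frac{1}{2 W} = -4 + 2 \cdot 1 = -4 + 2 = -2$)
$\sqrt{R{\left(-396 \right)} + m{\left(-118 \right)}} = \sqrt{-2 - 118 \left(61 - 118\right)} = \sqrt{-2 - -6726} = \sqrt{-2 + 6726} = \sqrt{6724} = 82$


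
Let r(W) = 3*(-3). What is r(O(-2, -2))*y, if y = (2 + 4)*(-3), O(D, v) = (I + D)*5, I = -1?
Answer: 162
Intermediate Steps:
O(D, v) = -5 + 5*D (O(D, v) = (-1 + D)*5 = -5 + 5*D)
r(W) = -9
y = -18 (y = 6*(-3) = -18)
r(O(-2, -2))*y = -9*(-18) = 162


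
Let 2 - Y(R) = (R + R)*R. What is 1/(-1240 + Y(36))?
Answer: -1/3830 ≈ -0.00026110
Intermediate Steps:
Y(R) = 2 - 2*R² (Y(R) = 2 - (R + R)*R = 2 - 2*R*R = 2 - 2*R²)
1/(-1240 + Y(36)) = 1/(-1240 + (2 - 2*36²)) = 1/(-1240 + (2 - 2*1296)) = 1/(-1240 + (2 - 2592)) = 1/(-1240 - 2590) = 1/(-3830) = -1/3830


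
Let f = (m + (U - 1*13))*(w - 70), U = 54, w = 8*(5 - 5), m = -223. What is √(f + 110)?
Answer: 5*√514 ≈ 113.36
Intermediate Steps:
w = 0 (w = 8*0 = 0)
f = 12740 (f = (-223 + (54 - 1*13))*(0 - 70) = (-223 + (54 - 13))*(-70) = (-223 + 41)*(-70) = -182*(-70) = 12740)
√(f + 110) = √(12740 + 110) = √12850 = 5*√514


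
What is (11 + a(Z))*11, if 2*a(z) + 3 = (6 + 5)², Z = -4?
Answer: 770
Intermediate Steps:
a(z) = 59 (a(z) = -3/2 + (6 + 5)²/2 = -3/2 + (½)*11² = -3/2 + (½)*121 = -3/2 + 121/2 = 59)
(11 + a(Z))*11 = (11 + 59)*11 = 70*11 = 770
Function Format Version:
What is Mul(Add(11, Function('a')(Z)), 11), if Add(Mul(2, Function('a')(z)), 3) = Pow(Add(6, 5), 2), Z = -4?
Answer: 770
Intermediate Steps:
Function('a')(z) = 59 (Function('a')(z) = Add(Rational(-3, 2), Mul(Rational(1, 2), Pow(Add(6, 5), 2))) = Add(Rational(-3, 2), Mul(Rational(1, 2), Pow(11, 2))) = Add(Rational(-3, 2), Mul(Rational(1, 2), 121)) = Add(Rational(-3, 2), Rational(121, 2)) = 59)
Mul(Add(11, Function('a')(Z)), 11) = Mul(Add(11, 59), 11) = Mul(70, 11) = 770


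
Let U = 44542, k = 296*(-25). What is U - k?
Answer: 51942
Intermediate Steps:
k = -7400
U - k = 44542 - 1*(-7400) = 44542 + 7400 = 51942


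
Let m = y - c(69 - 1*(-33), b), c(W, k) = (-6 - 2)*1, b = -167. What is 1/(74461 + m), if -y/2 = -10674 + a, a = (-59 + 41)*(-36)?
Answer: 1/94521 ≈ 1.0580e-5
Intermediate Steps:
a = 648 (a = -18*(-36) = 648)
c(W, k) = -8 (c(W, k) = -8*1 = -8)
y = 20052 (y = -2*(-10674 + 648) = -2*(-10026) = 20052)
m = 20060 (m = 20052 - 1*(-8) = 20052 + 8 = 20060)
1/(74461 + m) = 1/(74461 + 20060) = 1/94521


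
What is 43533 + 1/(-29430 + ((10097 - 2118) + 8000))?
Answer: 585562382/13451 ≈ 43533.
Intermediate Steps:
43533 + 1/(-29430 + ((10097 - 2118) + 8000)) = 43533 + 1/(-29430 + (7979 + 8000)) = 43533 + 1/(-29430 + 15979) = 43533 + 1/(-13451) = 43533 - 1/13451 = 585562382/13451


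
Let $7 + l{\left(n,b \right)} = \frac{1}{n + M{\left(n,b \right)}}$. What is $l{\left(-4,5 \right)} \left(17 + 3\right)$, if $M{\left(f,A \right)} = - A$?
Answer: $- \frac{1280}{9} \approx -142.22$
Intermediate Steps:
$l{\left(n,b \right)} = -7 + \frac{1}{n - b}$
$l{\left(-4,5 \right)} \left(17 + 3\right) = \frac{-1 - 35 + 7 \left(-4\right)}{5 - -4} \left(17 + 3\right) = \frac{-1 - 35 - 28}{5 + 4} \cdot 20 = \frac{1}{9} \left(-64\right) 20 = \left(- \frac{64}{9}\right) 20 = - \frac{1280}{9}$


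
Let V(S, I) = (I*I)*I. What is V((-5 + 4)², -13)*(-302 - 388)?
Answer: 1515930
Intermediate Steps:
V(S, I) = I³ (V(S, I) = I²*I = I³)
V((-5 + 4)², -13)*(-302 - 388) = (-13)³*(-302 - 388) = -2197*(-690) = 1515930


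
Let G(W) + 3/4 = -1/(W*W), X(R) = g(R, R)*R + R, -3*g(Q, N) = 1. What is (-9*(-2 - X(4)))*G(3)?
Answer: -217/6 ≈ -36.167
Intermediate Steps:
g(Q, N) = -⅓ (g(Q, N) = -⅓*1 = -⅓)
X(R) = 2*R/3 (X(R) = -R/3 + R = 2*R/3)
G(W) = -¾ - 1/W² (G(W) = -¾ - 1/(W*W) = -¾ - 1/(W²) = -¾ - 1/W²)
(-9*(-2 - X(4)))*G(3) = (-9*(-2 - 2*4/3))*(-¾ - 1/3²) = (-9*(-2 - 1*8/3))*(-¾ - 1*⅑) = (-9*(-2 - 8/3))*(-¾ - ⅑) = -9*(-14/3)*(-31/36) = 42*(-31/36) = -217/6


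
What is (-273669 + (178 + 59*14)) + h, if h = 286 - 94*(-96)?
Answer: -263355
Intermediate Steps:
h = 9310 (h = 286 + 9024 = 9310)
(-273669 + (178 + 59*14)) + h = (-273669 + (178 + 59*14)) + 9310 = (-273669 + (178 + 826)) + 9310 = (-273669 + 1004) + 9310 = -272665 + 9310 = -263355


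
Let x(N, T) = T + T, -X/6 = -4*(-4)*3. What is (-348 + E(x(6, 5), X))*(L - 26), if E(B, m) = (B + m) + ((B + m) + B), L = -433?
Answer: 410346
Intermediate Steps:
X = -288 (X = -6*(-4*(-4))*3 = -96*3 = -6*48 = -288)
x(N, T) = 2*T
E(B, m) = 2*m + 3*B (E(B, m) = (B + m) + (m + 2*B) = 2*m + 3*B)
(-348 + E(x(6, 5), X))*(L - 26) = (-348 + (2*(-288) + 3*(2*5)))*(-433 - 26) = (-348 + (-576 + 3*10))*(-459) = (-348 + (-576 + 30))*(-459) = (-348 - 546)*(-459) = -894*(-459) = 410346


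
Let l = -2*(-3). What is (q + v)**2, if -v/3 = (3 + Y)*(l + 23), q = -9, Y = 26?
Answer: 6411024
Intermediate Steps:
l = 6
v = -2523 (v = -3*(3 + 26)*(6 + 23) = -87*29 = -3*841 = -2523)
(q + v)**2 = (-9 - 2523)**2 = (-2532)**2 = 6411024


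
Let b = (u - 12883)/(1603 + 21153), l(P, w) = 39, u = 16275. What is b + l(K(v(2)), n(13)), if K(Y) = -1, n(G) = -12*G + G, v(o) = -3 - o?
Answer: 222719/5689 ≈ 39.149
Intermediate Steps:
n(G) = -11*G
b = 848/5689 (b = (16275 - 12883)/(1603 + 21153) = 3392/22756 = 3392*(1/22756) = 848/5689 ≈ 0.14906)
b + l(K(v(2)), n(13)) = 848/5689 + 39 = 222719/5689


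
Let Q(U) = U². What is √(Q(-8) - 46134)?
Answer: I*√46070 ≈ 214.64*I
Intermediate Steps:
√(Q(-8) - 46134) = √((-8)² - 46134) = √(64 - 46134) = √(-46070) = I*√46070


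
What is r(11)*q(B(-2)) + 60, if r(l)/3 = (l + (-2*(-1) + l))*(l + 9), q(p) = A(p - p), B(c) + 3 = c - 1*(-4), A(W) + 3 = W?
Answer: -4260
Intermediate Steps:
A(W) = -3 + W
B(c) = 1 + c (B(c) = -3 + (c - 1*(-4)) = -3 + (c + 4) = -3 + (4 + c) = 1 + c)
q(p) = -3 (q(p) = -3 + (p - p) = -3 + 0 = -3)
r(l) = 3*(2 + 2*l)*(9 + l) (r(l) = 3*((l + (-2*(-1) + l))*(l + 9)) = 3*((l + (2 + l))*(9 + l)) = 3*((2 + 2*l)*(9 + l)) = 3*(2 + 2*l)*(9 + l))
r(11)*q(B(-2)) + 60 = (54 + 6*11**2 + 60*11)*(-3) + 60 = (54 + 6*121 + 660)*(-3) + 60 = (54 + 726 + 660)*(-3) + 60 = 1440*(-3) + 60 = -4320 + 60 = -4260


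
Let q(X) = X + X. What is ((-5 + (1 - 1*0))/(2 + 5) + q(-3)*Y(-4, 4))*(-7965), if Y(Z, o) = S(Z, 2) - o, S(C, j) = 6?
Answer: 700920/7 ≈ 1.0013e+5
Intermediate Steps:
Y(Z, o) = 6 - o
q(X) = 2*X
((-5 + (1 - 1*0))/(2 + 5) + q(-3)*Y(-4, 4))*(-7965) = ((-5 + (1 - 1*0))/(2 + 5) + (2*(-3))*(6 - 1*4))*(-7965) = ((-5 + (1 + 0))/7 - 6*(6 - 4))*(-7965) = ((-5 + 1)*(⅐) - 6*2)*(-7965) = (-4*⅐ - 12)*(-7965) = (-4/7 - 12)*(-7965) = -88/7*(-7965) = 700920/7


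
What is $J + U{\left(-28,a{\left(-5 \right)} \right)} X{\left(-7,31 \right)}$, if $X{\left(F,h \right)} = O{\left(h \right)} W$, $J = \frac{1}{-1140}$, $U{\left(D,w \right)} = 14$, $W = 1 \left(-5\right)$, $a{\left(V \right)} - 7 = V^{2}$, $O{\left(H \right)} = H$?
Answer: $- \frac{2473801}{1140} \approx -2170.0$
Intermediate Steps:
$a{\left(V \right)} = 7 + V^{2}$
$W = -5$
$J = - \frac{1}{1140} \approx -0.00087719$
$X{\left(F,h \right)} = - 5 h$ ($X{\left(F,h \right)} = h \left(-5\right) = - 5 h$)
$J + U{\left(-28,a{\left(-5 \right)} \right)} X{\left(-7,31 \right)} = - \frac{1}{1140} + 14 \left(\left(-5\right) 31\right) = - \frac{1}{1140} + 14 \left(-155\right) = - \frac{1}{1140} - 2170 = - \frac{2473801}{1140}$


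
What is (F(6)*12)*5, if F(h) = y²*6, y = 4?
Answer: 5760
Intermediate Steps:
F(h) = 96 (F(h) = 4²*6 = 16*6 = 96)
(F(6)*12)*5 = (96*12)*5 = 1152*5 = 5760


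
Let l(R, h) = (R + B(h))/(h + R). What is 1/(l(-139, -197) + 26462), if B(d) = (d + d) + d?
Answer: 168/4445981 ≈ 3.7787e-5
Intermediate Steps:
B(d) = 3*d (B(d) = 2*d + d = 3*d)
l(R, h) = (R + 3*h)/(R + h) (l(R, h) = (R + 3*h)/(h + R) = (R + 3*h)/(R + h))
1/(l(-139, -197) + 26462) = 1/((-139 + 3*(-197))/(-139 - 197) + 26462) = 1/((-139 - 591)/(-336) + 26462) = 1/(-1/336*(-730) + 26462) = 1/(365/168 + 26462) = 1/(4445981/168) = 168/4445981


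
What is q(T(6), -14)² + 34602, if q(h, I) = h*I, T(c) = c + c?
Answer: 62826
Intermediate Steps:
T(c) = 2*c
q(h, I) = I*h
q(T(6), -14)² + 34602 = (-28*6)² + 34602 = (-14*12)² + 34602 = (-168)² + 34602 = 28224 + 34602 = 62826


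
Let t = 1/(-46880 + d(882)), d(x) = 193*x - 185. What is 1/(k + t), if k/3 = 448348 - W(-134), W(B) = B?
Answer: 123161/165706474807 ≈ 7.4325e-7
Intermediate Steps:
d(x) = -185 + 193*x
k = 1345446 (k = 3*(448348 - 1*(-134)) = 3*(448348 + 134) = 3*448482 = 1345446)
t = 1/123161 (t = 1/(-46880 + (-185 + 193*882)) = 1/(-46880 + (-185 + 170226)) = 1/(-46880 + 170041) = 1/123161 ≈ 8.1195e-6)
1/(k + t) = 1/(1345446 + 1/123161) = 1/(165706474807/123161) = 123161/165706474807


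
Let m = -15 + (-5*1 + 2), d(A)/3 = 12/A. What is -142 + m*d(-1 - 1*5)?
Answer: -34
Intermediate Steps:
d(A) = 36/A (d(A) = 3*(12/A) = 36/A)
m = -18 (m = -15 + (-5 + 2) = -15 - 3 = -18)
-142 + m*d(-1 - 1*5) = -142 - 648/(-1 - 1*5) = -142 - 648/(-1 - 5) = -142 - 648/(-6) = -142 - 648*(-1)/6 = -142 - 18*(-6) = -142 + 108 = -34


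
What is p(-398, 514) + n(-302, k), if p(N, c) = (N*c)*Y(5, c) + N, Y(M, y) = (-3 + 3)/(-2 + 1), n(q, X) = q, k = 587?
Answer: -700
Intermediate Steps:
Y(M, y) = 0 (Y(M, y) = 0/(-1) = 0*(-1) = 0)
p(N, c) = N (p(N, c) = (N*c)*0 + N = 0 + N = N)
p(-398, 514) + n(-302, k) = -398 - 302 = -700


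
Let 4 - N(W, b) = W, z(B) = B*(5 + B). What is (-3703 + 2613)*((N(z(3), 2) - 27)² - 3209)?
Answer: 1090000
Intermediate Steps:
N(W, b) = 4 - W
(-3703 + 2613)*((N(z(3), 2) - 27)² - 3209) = (-3703 + 2613)*(((4 - 3*(5 + 3)) - 27)² - 3209) = -1090*(((4 - 3*8) - 27)² - 3209) = -1090*(((4 - 1*24) - 27)² - 3209) = -1090*(((4 - 24) - 27)² - 3209) = -1090*((-20 - 27)² - 3209) = -1090*((-47)² - 3209) = -1090*(2209 - 3209) = -1090*(-1000) = 1090000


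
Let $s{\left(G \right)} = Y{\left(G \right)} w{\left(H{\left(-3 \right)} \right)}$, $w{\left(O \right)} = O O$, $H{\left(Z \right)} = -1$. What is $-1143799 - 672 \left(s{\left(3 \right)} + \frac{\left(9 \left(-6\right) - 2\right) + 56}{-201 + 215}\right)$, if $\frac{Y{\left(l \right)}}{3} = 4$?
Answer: $-1151863$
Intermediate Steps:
$Y{\left(l \right)} = 12$ ($Y{\left(l \right)} = 3 \cdot 4 = 12$)
$w{\left(O \right)} = O^{2}$
$s{\left(G \right)} = 12$ ($s{\left(G \right)} = 12 \left(-1\right)^{2} = 12 \cdot 1 = 12$)
$-1143799 - 672 \left(s{\left(3 \right)} + \frac{\left(9 \left(-6\right) - 2\right) + 56}{-201 + 215}\right) = -1143799 - 672 \left(12 + \frac{\left(9 \left(-6\right) - 2\right) + 56}{-201 + 215}\right) = -1143799 - 672 \left(12 + \frac{\left(-54 - 2\right) + 56}{14}\right) = -1143799 - 672 \left(12 + \left(-56 + 56\right) \frac{1}{14}\right) = -1143799 - 672 \left(12 + 0 \cdot \frac{1}{14}\right) = -1143799 - 672 \left(12 + 0\right) = -1143799 - 672 \cdot 12 = -1143799 - 8064 = -1151863$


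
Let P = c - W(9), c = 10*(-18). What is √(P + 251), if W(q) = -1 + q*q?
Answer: 3*I ≈ 3.0*I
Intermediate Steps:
c = -180
W(q) = -1 + q²
P = -260 (P = -180 - (-1 + 9²) = -180 - (-1 + 81) = -180 - 1*80 = -180 - 80 = -260)
√(P + 251) = √(-260 + 251) = √(-9) = 3*I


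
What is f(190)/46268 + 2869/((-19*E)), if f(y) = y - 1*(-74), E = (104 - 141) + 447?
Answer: -1719557/4742470 ≈ -0.36259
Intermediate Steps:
E = 410 (E = -37 + 447 = 410)
f(y) = 74 + y (f(y) = y + 74 = 74 + y)
f(190)/46268 + 2869/((-19*E)) = (74 + 190)/46268 + 2869/((-19*410)) = 264*(1/46268) + 2869/(-7790) = 66/11567 + 2869*(-1/7790) = 66/11567 - 151/410 = -1719557/4742470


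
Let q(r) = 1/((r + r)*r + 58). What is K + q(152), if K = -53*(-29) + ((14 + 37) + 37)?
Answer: 75182251/46266 ≈ 1625.0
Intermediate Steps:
q(r) = 1/(58 + 2*r²) (q(r) = 1/((2*r)*r + 58) = 1/(2*r² + 58) = 1/(58 + 2*r²))
K = 1625 (K = 1537 + (51 + 37) = 1537 + 88 = 1625)
K + q(152) = 1625 + 1/(2*(29 + 152²)) = 1625 + 1/(2*(29 + 23104)) = 1625 + (½)/23133 = 1625 + (½)*(1/23133) = 1625 + 1/46266 = 75182251/46266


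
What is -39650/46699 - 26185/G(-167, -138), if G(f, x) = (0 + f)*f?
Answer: -2328612165/1302388411 ≈ -1.7880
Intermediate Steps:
G(f, x) = f² (G(f, x) = f*f = f²)
-39650/46699 - 26185/G(-167, -138) = -39650/46699 - 26185/((-167)²) = -39650*1/46699 - 26185/27889 = -39650/46699 - 26185*1/27889 = -39650/46699 - 26185/27889 = -2328612165/1302388411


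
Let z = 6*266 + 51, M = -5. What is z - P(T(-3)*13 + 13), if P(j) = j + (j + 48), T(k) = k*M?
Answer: 1183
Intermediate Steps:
T(k) = -5*k (T(k) = k*(-5) = -5*k)
P(j) = 48 + 2*j (P(j) = j + (48 + j) = 48 + 2*j)
z = 1647 (z = 1596 + 51 = 1647)
z - P(T(-3)*13 + 13) = 1647 - (48 + 2*(-5*(-3)*13 + 13)) = 1647 - (48 + 2*(15*13 + 13)) = 1647 - (48 + 2*(195 + 13)) = 1647 - (48 + 2*208) = 1647 - (48 + 416) = 1647 - 1*464 = 1647 - 464 = 1183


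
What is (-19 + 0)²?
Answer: 361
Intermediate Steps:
(-19 + 0)² = (-19)² = 361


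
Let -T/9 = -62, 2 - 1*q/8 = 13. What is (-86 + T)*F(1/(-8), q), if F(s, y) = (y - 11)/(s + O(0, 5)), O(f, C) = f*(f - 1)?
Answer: 373824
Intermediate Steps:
q = -88 (q = 16 - 8*13 = 16 - 104 = -88)
O(f, C) = f*(-1 + f)
T = 558 (T = -9*(-62) = 558)
F(s, y) = (-11 + y)/s (F(s, y) = (y - 11)/(s + 0*(-1 + 0)) = (-11 + y)/(s + 0*(-1)) = (-11 + y)/(s + 0) = (-11 + y)/s)
(-86 + T)*F(1/(-8), q) = (-86 + 558)*((-11 - 88)/(1/(-8))) = 472*(-99/(-⅛)) = 472*(-8*(-99)) = 472*792 = 373824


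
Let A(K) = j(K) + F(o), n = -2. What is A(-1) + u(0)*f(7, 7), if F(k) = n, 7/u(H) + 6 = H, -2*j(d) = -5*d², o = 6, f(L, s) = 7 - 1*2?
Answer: -16/3 ≈ -5.3333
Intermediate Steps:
f(L, s) = 5 (f(L, s) = 7 - 2 = 5)
j(d) = 5*d²/2 (j(d) = -(-5)*d²/2 = 5*d²/2)
u(H) = 7/(-6 + H)
F(k) = -2
A(K) = -2 + 5*K²/2 (A(K) = 5*K²/2 - 2 = -2 + 5*K²/2)
A(-1) + u(0)*f(7, 7) = (-2 + (5/2)*(-1)²) + (7/(-6 + 0))*5 = (-2 + (5/2)*1) + (7/(-6))*5 = (-2 + 5/2) + (7*(-⅙))*5 = ½ - 7/6*5 = ½ - 35/6 = -16/3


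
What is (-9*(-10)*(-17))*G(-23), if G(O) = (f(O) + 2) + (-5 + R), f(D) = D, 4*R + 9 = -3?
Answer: 44370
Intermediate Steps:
R = -3 (R = -9/4 + (¼)*(-3) = -9/4 - ¾ = -3)
G(O) = -6 + O (G(O) = (O + 2) + (-5 - 3) = (2 + O) - 8 = -6 + O)
(-9*(-10)*(-17))*G(-23) = (-9*(-10)*(-17))*(-6 - 23) = (90*(-17))*(-29) = -1530*(-29) = 44370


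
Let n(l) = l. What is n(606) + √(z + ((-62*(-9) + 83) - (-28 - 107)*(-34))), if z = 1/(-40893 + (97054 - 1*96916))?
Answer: 606 + 2*I*√1639792667370/40755 ≈ 606.0 + 62.841*I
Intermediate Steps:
z = -1/40755 (z = 1/(-40893 + (97054 - 96916)) = 1/(-40893 + 138) = 1/(-40755) = -1/40755 ≈ -2.4537e-5)
n(606) + √(z + ((-62*(-9) + 83) - (-28 - 107)*(-34))) = 606 + √(-1/40755 + ((-62*(-9) + 83) - (-28 - 107)*(-34))) = 606 + √(-1/40755 + ((558 + 83) - (-135)*(-34))) = 606 + √(-1/40755 + (641 - 1*4590)) = 606 + √(-1/40755 + (641 - 4590)) = 606 + √(-1/40755 - 3949) = 606 + √(-160941496/40755) = 606 + 2*I*√1639792667370/40755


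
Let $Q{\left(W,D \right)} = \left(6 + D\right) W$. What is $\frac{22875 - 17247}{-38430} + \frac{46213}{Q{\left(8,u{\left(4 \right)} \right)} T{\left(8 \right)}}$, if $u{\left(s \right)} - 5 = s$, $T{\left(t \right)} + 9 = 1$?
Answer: $- \frac{942523}{19520} \approx -48.285$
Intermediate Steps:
$T{\left(t \right)} = -8$ ($T{\left(t \right)} = -9 + 1 = -8$)
$u{\left(s \right)} = 5 + s$
$Q{\left(W,D \right)} = W \left(6 + D\right)$
$\frac{22875 - 17247}{-38430} + \frac{46213}{Q{\left(8,u{\left(4 \right)} \right)} T{\left(8 \right)}} = \frac{22875 - 17247}{-38430} + \frac{46213}{8 \left(6 + \left(5 + 4\right)\right) \left(-8\right)} = \left(22875 - 17247\right) \left(- \frac{1}{38430}\right) + \frac{46213}{8 \left(6 + 9\right) \left(-8\right)} = 5628 \left(- \frac{1}{38430}\right) + \frac{46213}{8 \cdot 15 \left(-8\right)} = - \frac{134}{915} + \frac{46213}{120 \left(-8\right)} = - \frac{134}{915} + \frac{46213}{-960} = - \frac{134}{915} + 46213 \left(- \frac{1}{960}\right) = - \frac{134}{915} - \frac{46213}{960} = - \frac{942523}{19520}$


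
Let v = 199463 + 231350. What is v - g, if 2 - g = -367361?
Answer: 63450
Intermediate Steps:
v = 430813
g = 367363 (g = 2 - 1*(-367361) = 2 + 367361 = 367363)
v - g = 430813 - 1*367363 = 430813 - 367363 = 63450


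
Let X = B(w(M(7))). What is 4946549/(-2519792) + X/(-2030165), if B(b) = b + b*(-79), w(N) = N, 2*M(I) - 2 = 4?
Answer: -10041721019257/5115593525680 ≈ -1.9630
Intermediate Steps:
M(I) = 3 (M(I) = 1 + (½)*4 = 1 + 2 = 3)
B(b) = -78*b (B(b) = b - 79*b = -78*b)
X = -234 (X = -78*3 = -234)
4946549/(-2519792) + X/(-2030165) = 4946549/(-2519792) - 234/(-2030165) = 4946549*(-1/2519792) - 234*(-1/2030165) = -4946549/2519792 + 234/2030165 = -10041721019257/5115593525680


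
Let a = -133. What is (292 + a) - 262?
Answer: -103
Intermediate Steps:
(292 + a) - 262 = (292 - 133) - 262 = 159 - 262 = -103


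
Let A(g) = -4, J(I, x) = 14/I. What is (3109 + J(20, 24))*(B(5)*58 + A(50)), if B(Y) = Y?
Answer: 4446871/5 ≈ 8.8937e+5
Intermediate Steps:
(3109 + J(20, 24))*(B(5)*58 + A(50)) = (3109 + 14/20)*(5*58 - 4) = (3109 + 14*(1/20))*(290 - 4) = (3109 + 7/10)*286 = (31097/10)*286 = 4446871/5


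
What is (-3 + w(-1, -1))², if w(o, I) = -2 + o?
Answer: 36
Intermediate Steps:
(-3 + w(-1, -1))² = (-3 + (-2 - 1))² = (-3 - 3)² = (-6)² = 36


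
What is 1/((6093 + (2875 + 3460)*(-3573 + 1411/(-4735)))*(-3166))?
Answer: 947/67851559281466 ≈ 1.3957e-11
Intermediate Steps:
1/((6093 + (2875 + 3460)*(-3573 + 1411/(-4735)))*(-3166)) = -1/3166/(6093 + 6335*(-3573 + 1411*(-1/4735))) = -1/3166/(6093 + 6335*(-3573 - 1411/4735)) = -1/3166/(6093 + 6335*(-16919566/4735)) = -1/3166/(6093 - 21437090122/947) = -1/3166/(-21431320051/947) = -947/21431320051*(-1/3166) = 947/67851559281466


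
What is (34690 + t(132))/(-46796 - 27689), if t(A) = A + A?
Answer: -34954/74485 ≈ -0.46928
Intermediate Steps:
t(A) = 2*A
(34690 + t(132))/(-46796 - 27689) = (34690 + 2*132)/(-46796 - 27689) = (34690 + 264)/(-74485) = 34954*(-1/74485) = -34954/74485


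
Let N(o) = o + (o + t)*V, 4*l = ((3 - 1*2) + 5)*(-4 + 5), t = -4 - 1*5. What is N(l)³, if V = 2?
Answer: -19683/8 ≈ -2460.4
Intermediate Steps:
t = -9 (t = -4 - 5 = -9)
l = 3/2 (l = (((3 - 1*2) + 5)*(-4 + 5))/4 = (((3 - 2) + 5)*1)/4 = ((1 + 5)*1)/4 = (6*1)/4 = (¼)*6 = 3/2 ≈ 1.5000)
N(o) = -18 + 3*o (N(o) = o + (o - 9)*2 = o + (-9 + o)*2 = o + (-18 + 2*o) = -18 + 3*o)
N(l)³ = (-18 + 3*(3/2))³ = (-18 + 9/2)³ = (-27/2)³ = -19683/8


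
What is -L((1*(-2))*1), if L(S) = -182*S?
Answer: -364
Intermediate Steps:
-L((1*(-2))*1) = -(-182)*(1*(-2))*1 = -(-182)*(-2*1) = -(-182)*(-2) = -1*364 = -364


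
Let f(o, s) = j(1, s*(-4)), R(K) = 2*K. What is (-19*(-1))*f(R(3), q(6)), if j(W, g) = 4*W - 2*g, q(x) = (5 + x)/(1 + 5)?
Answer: 1064/3 ≈ 354.67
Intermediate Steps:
q(x) = 5/6 + x/6 (q(x) = (5 + x)/6 = (5 + x)*(1/6) = 5/6 + x/6)
j(W, g) = -2*g + 4*W
f(o, s) = 4 + 8*s (f(o, s) = -2*s*(-4) + 4*1 = -(-8)*s + 4 = 8*s + 4 = 4 + 8*s)
(-19*(-1))*f(R(3), q(6)) = (-19*(-1))*(4 + 8*(5/6 + (1/6)*6)) = 19*(4 + 8*(5/6 + 1)) = 19*(4 + 8*(11/6)) = 19*(4 + 44/3) = 19*(56/3) = 1064/3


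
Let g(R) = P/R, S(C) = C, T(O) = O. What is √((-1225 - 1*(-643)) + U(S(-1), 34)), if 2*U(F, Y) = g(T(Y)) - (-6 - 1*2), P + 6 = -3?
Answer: I*√668321/34 ≈ 24.044*I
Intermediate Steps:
P = -9 (P = -6 - 3 = -9)
g(R) = -9/R
U(F, Y) = 4 - 9/(2*Y) (U(F, Y) = (-9/Y - (-6 - 1*2))/2 = (-9/Y - (-6 - 2))/2 = (-9/Y - 1*(-8))/2 = (-9/Y + 8)/2 = (8 - 9/Y)/2 = 4 - 9/(2*Y))
√((-1225 - 1*(-643)) + U(S(-1), 34)) = √((-1225 - 1*(-643)) + (4 - 9/2/34)) = √((-1225 + 643) + (4 - 9/2*1/34)) = √(-582 + (4 - 9/68)) = √(-582 + 263/68) = √(-39313/68) = I*√668321/34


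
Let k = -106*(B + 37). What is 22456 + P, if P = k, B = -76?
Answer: 26590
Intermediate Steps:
k = 4134 (k = -106*(-76 + 37) = -106*(-39) = 4134)
P = 4134
22456 + P = 22456 + 4134 = 26590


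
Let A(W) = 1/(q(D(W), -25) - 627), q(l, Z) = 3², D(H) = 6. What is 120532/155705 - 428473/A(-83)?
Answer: 41230110191902/155705 ≈ 2.6480e+8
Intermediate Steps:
q(l, Z) = 9
A(W) = -1/618 (A(W) = 1/(9 - 627) = 1/(-618) = -1/618)
120532/155705 - 428473/A(-83) = 120532/155705 - 428473/(-1/618) = 120532*(1/155705) - 428473*(-618) = 120532/155705 + 264796314 = 41230110191902/155705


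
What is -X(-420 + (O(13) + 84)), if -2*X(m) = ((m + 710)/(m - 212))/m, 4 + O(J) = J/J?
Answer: 371/373578 ≈ 0.00099310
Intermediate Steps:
O(J) = -3 (O(J) = -4 + J/J = -4 + 1 = -3)
X(m) = -(710 + m)/(2*m*(-212 + m)) (X(m) = -(m + 710)/(m - 212)/(2*m) = -(710 + m)/(-212 + m)/(2*m) = -(710 + m)/(2*m*(-212 + m)))
-X(-420 + (O(13) + 84)) = -(-710 - (-420 + (-3 + 84)))/(2*(-420 + (-3 + 84))*(-212 + (-420 + (-3 + 84)))) = -(-710 - (-420 + 81))/(2*(-420 + 81)*(-212 + (-420 + 81))) = -(-710 - 1*(-339))/(2*(-339)*(-212 - 339)) = -(-1)*(-710 + 339)/(2*339*(-551)) = -(-1)*(-1)*(-371)/(2*339*551) = -1*(-371/373578) = 371/373578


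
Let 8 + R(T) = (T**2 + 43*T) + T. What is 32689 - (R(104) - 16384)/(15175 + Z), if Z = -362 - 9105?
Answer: 46647453/1427 ≈ 32689.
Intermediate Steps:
Z = -9467
R(T) = -8 + T**2 + 44*T (R(T) = -8 + ((T**2 + 43*T) + T) = -8 + (T**2 + 44*T) = -8 + T**2 + 44*T)
32689 - (R(104) - 16384)/(15175 + Z) = 32689 - ((-8 + 104**2 + 44*104) - 16384)/(15175 - 9467) = 32689 - ((-8 + 10816 + 4576) - 16384)/5708 = 32689 - (15384 - 16384)/5708 = 32689 - (-1000)/5708 = 32689 - 1*(-250/1427) = 32689 + 250/1427 = 46647453/1427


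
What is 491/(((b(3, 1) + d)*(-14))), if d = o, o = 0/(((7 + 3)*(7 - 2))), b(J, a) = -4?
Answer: 491/56 ≈ 8.7679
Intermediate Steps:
o = 0 (o = 0/((10*5)) = 0/50 = 0*(1/50) = 0)
d = 0
491/(((b(3, 1) + d)*(-14))) = 491/(((-4 + 0)*(-14))) = 491/((-4*(-14))) = 491/56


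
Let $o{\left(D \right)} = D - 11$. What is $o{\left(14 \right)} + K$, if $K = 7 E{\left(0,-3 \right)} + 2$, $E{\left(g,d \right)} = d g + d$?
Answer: $-16$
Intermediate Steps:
$o{\left(D \right)} = -11 + D$ ($o{\left(D \right)} = D - 11 = -11 + D$)
$E{\left(g,d \right)} = d + d g$
$K = -19$ ($K = 7 \left(- 3 \left(1 + 0\right)\right) + 2 = 7 \left(\left(-3\right) 1\right) + 2 = 7 \left(-3\right) + 2 = -21 + 2 = -19$)
$o{\left(14 \right)} + K = \left(-11 + 14\right) - 19 = 3 - 19 = -16$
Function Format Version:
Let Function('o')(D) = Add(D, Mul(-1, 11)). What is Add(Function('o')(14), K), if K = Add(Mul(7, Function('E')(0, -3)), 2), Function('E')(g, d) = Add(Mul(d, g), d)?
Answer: -16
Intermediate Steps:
Function('o')(D) = Add(-11, D) (Function('o')(D) = Add(D, -11) = Add(-11, D))
Function('E')(g, d) = Add(d, Mul(d, g))
K = -19 (K = Add(Mul(7, Mul(-3, Add(1, 0))), 2) = Add(Mul(7, Mul(-3, 1)), 2) = Add(Mul(7, -3), 2) = Add(-21, 2) = -19)
Add(Function('o')(14), K) = Add(Add(-11, 14), -19) = Add(3, -19) = -16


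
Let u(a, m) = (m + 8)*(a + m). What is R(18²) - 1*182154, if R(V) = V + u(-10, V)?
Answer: -77582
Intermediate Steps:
u(a, m) = (8 + m)*(a + m)
R(V) = -80 + V² - V (R(V) = V + (V² + 8*(-10) + 8*V - 10*V) = V + (V² - 80 + 8*V - 10*V) = V + (-80 + V² - 2*V) = -80 + V² - V)
R(18²) - 1*182154 = (-80 + (18²)² - 1*18²) - 1*182154 = (-80 + 324² - 1*324) - 182154 = (-80 + 104976 - 324) - 182154 = 104572 - 182154 = -77582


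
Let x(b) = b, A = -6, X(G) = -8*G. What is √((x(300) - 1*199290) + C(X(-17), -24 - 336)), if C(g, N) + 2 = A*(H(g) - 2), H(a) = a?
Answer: 2*I*√49949 ≈ 446.99*I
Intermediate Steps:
C(g, N) = 10 - 6*g (C(g, N) = -2 - 6*(g - 2) = -2 - 6*(-2 + g) = -2 + (12 - 6*g) = 10 - 6*g)
√((x(300) - 1*199290) + C(X(-17), -24 - 336)) = √((300 - 1*199290) + (10 - (-48)*(-17))) = √((300 - 199290) + (10 - 6*136)) = √(-198990 + (10 - 816)) = √(-198990 - 806) = √(-199796) = 2*I*√49949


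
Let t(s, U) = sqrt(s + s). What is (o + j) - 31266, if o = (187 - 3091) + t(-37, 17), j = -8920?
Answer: -43090 + I*sqrt(74) ≈ -43090.0 + 8.6023*I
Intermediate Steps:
t(s, U) = sqrt(2)*sqrt(s) (t(s, U) = sqrt(2*s) = sqrt(2)*sqrt(s))
o = -2904 + I*sqrt(74) (o = (187 - 3091) + sqrt(2)*sqrt(-37) = -2904 + sqrt(2)*(I*sqrt(37)) = -2904 + I*sqrt(74) ≈ -2904.0 + 8.6023*I)
(o + j) - 31266 = ((-2904 + I*sqrt(74)) - 8920) - 31266 = (-11824 + I*sqrt(74)) - 31266 = -43090 + I*sqrt(74)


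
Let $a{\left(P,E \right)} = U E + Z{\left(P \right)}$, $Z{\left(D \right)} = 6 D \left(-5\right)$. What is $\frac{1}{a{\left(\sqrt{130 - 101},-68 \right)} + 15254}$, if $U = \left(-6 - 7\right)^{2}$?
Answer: $\frac{209}{784808} + \frac{5 \sqrt{29}}{2354424} \approx 0.00027774$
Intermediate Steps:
$U = 169$ ($U = \left(-13\right)^{2} = 169$)
$Z{\left(D \right)} = - 30 D$
$a{\left(P,E \right)} = - 30 P + 169 E$ ($a{\left(P,E \right)} = 169 E - 30 P = - 30 P + 169 E$)
$\frac{1}{a{\left(\sqrt{130 - 101},-68 \right)} + 15254} = \frac{1}{\left(- 30 \sqrt{130 - 101} + 169 \left(-68\right)\right) + 15254} = \frac{1}{\left(- 30 \sqrt{29} - 11492\right) + 15254} = \frac{1}{\left(-11492 - 30 \sqrt{29}\right) + 15254} = \frac{1}{3762 - 30 \sqrt{29}}$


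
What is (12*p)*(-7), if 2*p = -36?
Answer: 1512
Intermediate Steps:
p = -18 (p = (½)*(-36) = -18)
(12*p)*(-7) = (12*(-18))*(-7) = -216*(-7) = 1512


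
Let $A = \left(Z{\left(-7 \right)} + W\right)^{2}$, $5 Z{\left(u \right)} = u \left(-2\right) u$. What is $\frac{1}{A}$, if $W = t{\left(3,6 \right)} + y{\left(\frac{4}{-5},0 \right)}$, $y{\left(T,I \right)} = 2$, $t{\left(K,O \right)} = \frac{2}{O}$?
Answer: $\frac{225}{67081} \approx 0.0033542$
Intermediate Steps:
$Z{\left(u \right)} = - \frac{2 u^{2}}{5}$ ($Z{\left(u \right)} = \frac{u \left(-2\right) u}{5} = \frac{- 2 u u}{5} = \frac{\left(-2\right) u^{2}}{5} = - \frac{2 u^{2}}{5}$)
$W = \frac{7}{3}$ ($W = \frac{2}{6} + 2 = 2 \cdot \frac{1}{6} + 2 = \frac{1}{3} + 2 = \frac{7}{3} \approx 2.3333$)
$A = \frac{67081}{225}$ ($A = \left(- \frac{2 \left(-7\right)^{2}}{5} + \frac{7}{3}\right)^{2} = \left(\left(- \frac{2}{5}\right) 49 + \frac{7}{3}\right)^{2} = \left(- \frac{98}{5} + \frac{7}{3}\right)^{2} = \left(- \frac{259}{15}\right)^{2} = \frac{67081}{225} \approx 298.14$)
$\frac{1}{A} = \frac{1}{\frac{67081}{225}} = \frac{225}{67081}$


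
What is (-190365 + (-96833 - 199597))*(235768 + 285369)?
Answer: -253686885915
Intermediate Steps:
(-190365 + (-96833 - 199597))*(235768 + 285369) = (-190365 - 296430)*521137 = -486795*521137 = -253686885915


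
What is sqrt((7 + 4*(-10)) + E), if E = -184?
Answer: I*sqrt(217) ≈ 14.731*I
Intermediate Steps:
sqrt((7 + 4*(-10)) + E) = sqrt((7 + 4*(-10)) - 184) = sqrt((7 - 40) - 184) = sqrt(-33 - 184) = sqrt(-217) = I*sqrt(217)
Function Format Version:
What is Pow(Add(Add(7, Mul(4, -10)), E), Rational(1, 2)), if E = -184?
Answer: Mul(I, Pow(217, Rational(1, 2))) ≈ Mul(14.731, I)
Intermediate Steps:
Pow(Add(Add(7, Mul(4, -10)), E), Rational(1, 2)) = Pow(Add(Add(7, Mul(4, -10)), -184), Rational(1, 2)) = Pow(Add(Add(7, -40), -184), Rational(1, 2)) = Pow(Add(-33, -184), Rational(1, 2)) = Pow(-217, Rational(1, 2)) = Mul(I, Pow(217, Rational(1, 2)))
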